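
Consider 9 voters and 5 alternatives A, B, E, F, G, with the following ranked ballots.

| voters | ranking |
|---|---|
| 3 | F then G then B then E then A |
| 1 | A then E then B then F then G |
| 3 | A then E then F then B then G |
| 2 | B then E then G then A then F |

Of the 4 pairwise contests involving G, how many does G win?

1

G against each rival (9 voters):
G vs A: G wins 5–4.
G vs B: B wins 6–3.
G vs E: E, 6–3.
G vs F: 2 to 7, F.
G beats A; loses to B, E, F — 1 pairwise win.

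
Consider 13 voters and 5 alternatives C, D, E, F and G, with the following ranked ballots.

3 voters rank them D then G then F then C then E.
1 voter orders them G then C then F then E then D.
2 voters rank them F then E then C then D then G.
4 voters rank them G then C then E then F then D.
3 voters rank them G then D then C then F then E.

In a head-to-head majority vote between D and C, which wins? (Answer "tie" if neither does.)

C

Ballots ranking D above C: 3 + 3 = 6.
Ballots ranking C above D: 13 − 6 = 7.
C wins the head-to-head 7–6.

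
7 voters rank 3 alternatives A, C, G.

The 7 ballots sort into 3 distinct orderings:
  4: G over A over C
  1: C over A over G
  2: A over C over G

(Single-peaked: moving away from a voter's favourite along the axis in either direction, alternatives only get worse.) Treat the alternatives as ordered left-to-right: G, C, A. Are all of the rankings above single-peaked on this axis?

Axis positions: G=1, C=2, A=3.
Faction 1: ranking walks positions 1-3-2; A is ranked above C even though C lies between A and the peak G on the axis — preferences dip and rise again. Not single-peaked.
Faction 2 (peak C at position 2): ranking walks positions 2-3-1, expanding outward from the peak — single-peaked.
Faction 3 (peak A at position 3): ranking walks positions 3-2-1, expanding outward from the peak — single-peaked.
Faction 1 violates single-peakedness, so the profile is not single-peaked on this axis.

no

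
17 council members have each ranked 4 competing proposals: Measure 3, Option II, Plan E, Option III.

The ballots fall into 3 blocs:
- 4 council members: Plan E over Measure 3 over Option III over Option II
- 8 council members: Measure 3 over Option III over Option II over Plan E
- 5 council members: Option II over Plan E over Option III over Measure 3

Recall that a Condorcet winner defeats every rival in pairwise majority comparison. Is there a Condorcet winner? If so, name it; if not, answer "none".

none

Check each pair by majority over 17 ballots:
Measure 3 vs Option II: 4+8 = 12 for Measure 3, 5 for Option II — Measure 3 by 12–5.
Measure 3 vs Plan E: Measure 3 preferred on 8 ballots; Plan E wins 9–8.
Measure 3 vs Option III: Measure 3 is ranked higher on 4+8 = 12 ballots, Option III on 5. Measure 3 wins 12–5.
Option II vs Plan E: 8+5 = 13 for Option II, 4 for Plan E — Option II by 13–4.
Option II vs Option III: Option II preferred on 5 ballots; Option III wins 12–5.
Plan E vs Option III: 4+5 = 9 for Plan E, 8 for Option III — Plan E by 9–8.
Every option loses at least once (Measure 3 loses to Plan E; Option II loses to Measure 3; Plan E loses to Option II; Option III loses to Measure 3). The majority relation contains the cycle Measure 3 beats Option II beats Plan E beats Measure 3, so there is no Condorcet winner.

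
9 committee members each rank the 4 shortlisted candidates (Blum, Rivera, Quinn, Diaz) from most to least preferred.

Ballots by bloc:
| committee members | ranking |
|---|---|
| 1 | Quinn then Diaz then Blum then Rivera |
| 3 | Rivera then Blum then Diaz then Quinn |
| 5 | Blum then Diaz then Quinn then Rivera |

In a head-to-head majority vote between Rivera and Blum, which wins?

Blum

Ballots ranking Rivera above Blum: 3.
Ballots ranking Blum above Rivera: 9 − 3 = 6.
Blum wins the head-to-head 6–3.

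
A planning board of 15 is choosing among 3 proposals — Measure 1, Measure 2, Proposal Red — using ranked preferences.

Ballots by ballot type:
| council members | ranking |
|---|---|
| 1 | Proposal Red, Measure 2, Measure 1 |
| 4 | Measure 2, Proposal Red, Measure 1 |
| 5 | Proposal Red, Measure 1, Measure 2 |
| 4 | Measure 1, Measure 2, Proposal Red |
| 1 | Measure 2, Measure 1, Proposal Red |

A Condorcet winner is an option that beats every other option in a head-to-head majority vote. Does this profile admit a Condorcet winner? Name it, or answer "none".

none

Check each pair by majority over 15 ballots:
Measure 1–Measure 2: Measure 1 9–6.
Measure 1 vs Proposal Red: Proposal Red wins 10–5.
Measure 2 vs Proposal Red: Measure 2, 9–6.
Every option loses at least once (Measure 1 loses to Proposal Red; Measure 2 loses to Measure 1; Proposal Red loses to Measure 2). The majority relation contains the cycle Measure 1 → Measure 2 → Proposal Red → Measure 1, so there is no Condorcet winner.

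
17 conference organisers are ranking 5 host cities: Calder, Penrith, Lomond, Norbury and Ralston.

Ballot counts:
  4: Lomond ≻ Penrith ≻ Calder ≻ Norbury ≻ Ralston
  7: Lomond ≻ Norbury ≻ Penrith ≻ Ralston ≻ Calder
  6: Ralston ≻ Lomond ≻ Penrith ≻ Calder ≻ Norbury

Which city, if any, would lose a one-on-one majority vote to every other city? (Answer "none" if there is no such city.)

none

Pairwise majorities:
Calder vs Penrith: Penrith wins 17–0.
Calder vs Lomond: 0 to 17, Lomond.
Calder vs Norbury: Calder is ranked higher on 4+6 = 10 ballots, Norbury on 7. Calder wins 10–7.
Calder–Ralston: Ralston 13–4.
Penrith vs Lomond: Lomond wins 17–0.
Penrith vs Norbury: Penrith wins 10–7.
Penrith–Ralston: Penrith 11–6.
Lomond vs Norbury: 4+7+6 = 17 for Lomond, 0 for Norbury — Lomond by 17–0.
Lomond vs Ralston: Lomond preferred on 4+7 = 11 ballots; Lomond wins 11–6.
Norbury vs Ralston: Norbury is ranked higher on 4+7 = 11 ballots, Ralston on 6. Norbury wins 11–6.
Each city has at least one pairwise win (Calder beats Norbury; Penrith beats Calder; Lomond beats Calder; Norbury beats Ralston; Ralston beats Calder) — no Condorcet loser.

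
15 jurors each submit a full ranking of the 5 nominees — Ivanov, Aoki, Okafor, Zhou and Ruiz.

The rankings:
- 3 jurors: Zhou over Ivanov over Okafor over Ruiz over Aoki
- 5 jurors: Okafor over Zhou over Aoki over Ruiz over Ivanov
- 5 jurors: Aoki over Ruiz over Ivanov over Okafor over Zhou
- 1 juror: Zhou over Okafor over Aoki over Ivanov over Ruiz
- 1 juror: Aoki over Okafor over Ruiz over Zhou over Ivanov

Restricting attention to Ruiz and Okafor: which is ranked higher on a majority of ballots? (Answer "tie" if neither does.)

Okafor

Ballots ranking Ruiz above Okafor: 5.
Ballots ranking Okafor above Ruiz: 15 − 5 = 10.
Okafor wins the head-to-head 10–5.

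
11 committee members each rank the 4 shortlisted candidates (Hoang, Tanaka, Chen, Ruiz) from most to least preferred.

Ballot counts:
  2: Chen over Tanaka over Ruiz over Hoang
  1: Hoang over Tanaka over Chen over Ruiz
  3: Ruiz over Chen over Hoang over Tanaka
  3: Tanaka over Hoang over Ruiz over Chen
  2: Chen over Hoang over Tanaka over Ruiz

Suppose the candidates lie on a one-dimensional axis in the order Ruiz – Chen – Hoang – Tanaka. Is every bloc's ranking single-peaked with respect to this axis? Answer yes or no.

Axis positions: Ruiz=1, Chen=2, Hoang=3, Tanaka=4.
Bloc 1: ranking walks positions 2-4-1-3; Tanaka is ranked above Hoang even though Hoang lies between Tanaka and the peak Chen on the axis — preferences dip and rise again. Not single-peaked.
Bloc 2 (peak Hoang at position 3): ranking walks positions 3-4-2-1, expanding outward from the peak — single-peaked.
Bloc 3 (peak Ruiz at position 1): ranking walks positions 1-2-3-4, expanding outward from the peak — single-peaked.
Bloc 4: ranking walks positions 4-3-1-2; Ruiz is ranked above Chen even though Chen lies between Ruiz and the peak Tanaka on the axis — preferences dip and rise again. Not single-peaked.
Bloc 5 (peak Chen at position 2): ranking walks positions 2-3-4-1, expanding outward from the peak — single-peaked.
Bloc 1 violates single-peakedness, so the profile is not single-peaked on this axis.

no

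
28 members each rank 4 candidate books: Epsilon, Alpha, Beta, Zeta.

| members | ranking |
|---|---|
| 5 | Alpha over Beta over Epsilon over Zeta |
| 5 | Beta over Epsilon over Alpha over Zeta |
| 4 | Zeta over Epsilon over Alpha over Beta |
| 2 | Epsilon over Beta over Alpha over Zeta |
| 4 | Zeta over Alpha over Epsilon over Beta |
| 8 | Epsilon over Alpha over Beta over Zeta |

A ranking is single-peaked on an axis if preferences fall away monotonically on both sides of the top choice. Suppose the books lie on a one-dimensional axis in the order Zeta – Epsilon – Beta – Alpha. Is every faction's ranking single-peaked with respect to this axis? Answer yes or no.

no

Axis positions: Zeta=1, Epsilon=2, Beta=3, Alpha=4.
Faction 1 (peak Alpha at position 4): ranking walks positions 4-3-2-1, expanding outward from the peak — single-peaked.
Faction 2 (peak Beta at position 3): ranking walks positions 3-2-4-1, expanding outward from the peak — single-peaked.
Faction 3: ranking walks positions 1-2-4-3; Alpha is ranked above Beta even though Beta lies between Alpha and the peak Zeta on the axis — preferences dip and rise again. Not single-peaked.
Faction 4 (peak Epsilon at position 2): ranking walks positions 2-3-4-1, expanding outward from the peak — single-peaked.
Faction 5: ranking walks positions 1-4-2-3; Alpha is ranked above Epsilon even though Epsilon lies between Alpha and the peak Zeta on the axis — preferences dip and rise again. Not single-peaked.
Faction 6: ranking walks positions 2-4-3-1; Alpha is ranked above Beta even though Beta lies between Alpha and the peak Epsilon on the axis — preferences dip and rise again. Not single-peaked.
Faction 3 violates single-peakedness, so the profile is not single-peaked on this axis.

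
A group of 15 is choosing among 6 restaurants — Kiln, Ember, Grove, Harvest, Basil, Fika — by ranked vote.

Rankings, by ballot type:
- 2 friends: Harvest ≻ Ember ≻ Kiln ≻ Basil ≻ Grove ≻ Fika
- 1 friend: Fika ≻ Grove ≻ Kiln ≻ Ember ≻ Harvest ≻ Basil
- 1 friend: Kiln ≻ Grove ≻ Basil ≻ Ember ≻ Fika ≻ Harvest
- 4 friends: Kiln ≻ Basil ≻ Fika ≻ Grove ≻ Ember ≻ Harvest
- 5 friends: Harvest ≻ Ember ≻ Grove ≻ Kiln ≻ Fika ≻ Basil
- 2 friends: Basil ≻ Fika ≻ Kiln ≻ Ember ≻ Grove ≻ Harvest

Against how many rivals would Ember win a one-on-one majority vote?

4

Ember against each rival (15 friends):
Ember vs Kiln: Kiln wins 8–7.
Ember vs Grove: 2+5+2 = 9 for Ember, 6 for Grove — Ember by 9–6.
Ember vs Harvest: Ember wins 8–7.
Ember vs Basil: Ember wins 8–7.
Ember vs Fika: 8 to 7, Ember.
Ember beats Grove, Harvest, Basil, Fika; loses to Kiln — 4 pairwise wins.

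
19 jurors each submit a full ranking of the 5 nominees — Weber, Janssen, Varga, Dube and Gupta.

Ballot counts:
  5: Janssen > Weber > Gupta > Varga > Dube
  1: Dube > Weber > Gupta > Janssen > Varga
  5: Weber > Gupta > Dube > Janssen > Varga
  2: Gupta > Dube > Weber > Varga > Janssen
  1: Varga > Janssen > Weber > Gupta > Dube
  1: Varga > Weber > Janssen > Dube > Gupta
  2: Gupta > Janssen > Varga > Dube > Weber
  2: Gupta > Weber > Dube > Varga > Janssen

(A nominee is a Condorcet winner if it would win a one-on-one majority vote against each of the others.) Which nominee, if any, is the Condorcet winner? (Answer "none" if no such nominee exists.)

Weber

Head-to-head results (19 jurors):
Weber–Janssen: Weber 11–8.
Weber vs Varga: Weber, 15–4.
Weber vs Dube: Weber wins 14–5.
Weber vs Gupta: Weber, 13–6.
Janssen–Varga: Janssen 13–6.
Janssen vs Dube: Dube wins 10–9.
Janssen vs Gupta: Gupta wins 12–7.
Varga vs Dube: Dube wins 10–9.
Varga–Gupta: Gupta 17–2.
Dube–Gupta: Gupta 17–2.
Weber beats each of Janssen, Varga, Dube, Gupta — Weber is the Condorcet winner.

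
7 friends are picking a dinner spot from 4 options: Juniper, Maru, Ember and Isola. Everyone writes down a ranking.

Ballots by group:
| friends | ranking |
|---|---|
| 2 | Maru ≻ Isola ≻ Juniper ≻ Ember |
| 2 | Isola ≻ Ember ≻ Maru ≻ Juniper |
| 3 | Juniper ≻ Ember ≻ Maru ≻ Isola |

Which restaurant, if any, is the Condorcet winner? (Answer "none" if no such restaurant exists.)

none

Pairwise majorities:
Juniper vs Maru: Maru wins 4–3.
Juniper–Ember: Juniper 5–2.
Juniper vs Isola: Isola wins 4–3.
Maru vs Ember: Ember, 5–2.
Maru–Isola: Maru 5–2.
Ember–Isola: Isola 4–3.
No restaurant is unbeaten: Juniper loses to Maru; Maru loses to Ember; Ember loses to Juniper; Isola loses to Maru. In particular Juniper beats Ember beats Maru beats Juniper is a majority cycle — no Condorcet winner exists.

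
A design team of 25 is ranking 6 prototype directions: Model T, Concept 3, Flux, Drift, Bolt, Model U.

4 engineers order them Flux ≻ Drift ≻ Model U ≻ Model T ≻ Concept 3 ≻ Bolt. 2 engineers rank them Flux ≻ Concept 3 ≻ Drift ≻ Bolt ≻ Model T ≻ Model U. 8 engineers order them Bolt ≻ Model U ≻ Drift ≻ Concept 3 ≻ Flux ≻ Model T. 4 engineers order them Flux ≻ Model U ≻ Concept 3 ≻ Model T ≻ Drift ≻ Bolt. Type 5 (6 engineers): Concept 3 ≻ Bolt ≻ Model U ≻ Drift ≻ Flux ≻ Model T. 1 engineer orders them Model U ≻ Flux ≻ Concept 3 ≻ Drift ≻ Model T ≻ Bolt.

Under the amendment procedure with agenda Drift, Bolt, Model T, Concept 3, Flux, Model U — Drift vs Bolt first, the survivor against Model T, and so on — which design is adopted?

Round 1: Drift vs Bolt — 11–14, Bolt advances.
Round 2: Bolt vs Model T — 16–9, Bolt advances.
Round 3: Bolt vs Concept 3 — 8–17, Concept 3 advances.
Round 4: Concept 3 vs Flux — 14–11, Concept 3 advances.
Round 5: Concept 3 vs Model U — 8–17, Model U advances.
Model U survives the agenda.

Model U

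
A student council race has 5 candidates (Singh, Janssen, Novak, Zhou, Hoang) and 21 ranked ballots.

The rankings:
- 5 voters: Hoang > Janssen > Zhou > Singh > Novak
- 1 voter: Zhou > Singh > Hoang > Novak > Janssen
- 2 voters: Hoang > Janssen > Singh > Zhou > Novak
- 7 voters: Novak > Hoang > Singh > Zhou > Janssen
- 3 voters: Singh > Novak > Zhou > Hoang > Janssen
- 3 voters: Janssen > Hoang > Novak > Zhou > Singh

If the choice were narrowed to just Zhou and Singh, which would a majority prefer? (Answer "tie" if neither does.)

Singh

Ballots ranking Zhou above Singh: 5 + 1 + 3 = 9.
Ballots ranking Singh above Zhou: 21 − 9 = 12.
Singh wins the head-to-head 12–9.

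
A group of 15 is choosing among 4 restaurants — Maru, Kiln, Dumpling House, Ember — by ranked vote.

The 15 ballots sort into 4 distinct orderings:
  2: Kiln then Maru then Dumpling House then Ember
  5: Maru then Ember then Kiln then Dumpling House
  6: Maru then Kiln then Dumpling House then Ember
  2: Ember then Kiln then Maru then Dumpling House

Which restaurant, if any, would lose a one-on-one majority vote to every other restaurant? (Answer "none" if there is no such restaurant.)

Ember

Pairwise majorities:
Maru vs Kiln: Maru preferred on 5+6 = 11 ballots; Maru wins 11–4.
Maru vs Dumpling House: Maru preferred on 2+5+6+2 = 15 ballots; Maru wins 15–0.
Maru–Ember: Maru 13–2.
Kiln vs Dumpling House: Kiln, 15–0.
Kiln–Ember: Kiln 8–7.
Dumpling House vs Ember: Dumpling House wins 8–7.
Only Ember has no wins; Ember is the Condorcet loser.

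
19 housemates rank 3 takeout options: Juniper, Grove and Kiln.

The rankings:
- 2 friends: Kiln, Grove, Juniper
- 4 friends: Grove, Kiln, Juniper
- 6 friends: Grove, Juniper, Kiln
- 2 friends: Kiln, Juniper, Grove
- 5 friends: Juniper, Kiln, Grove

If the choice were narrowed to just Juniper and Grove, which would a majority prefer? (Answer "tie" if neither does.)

Grove

Ballots ranking Juniper above Grove: 2 + 5 = 7.
Ballots ranking Grove above Juniper: 19 − 7 = 12.
Grove wins the head-to-head 12–7.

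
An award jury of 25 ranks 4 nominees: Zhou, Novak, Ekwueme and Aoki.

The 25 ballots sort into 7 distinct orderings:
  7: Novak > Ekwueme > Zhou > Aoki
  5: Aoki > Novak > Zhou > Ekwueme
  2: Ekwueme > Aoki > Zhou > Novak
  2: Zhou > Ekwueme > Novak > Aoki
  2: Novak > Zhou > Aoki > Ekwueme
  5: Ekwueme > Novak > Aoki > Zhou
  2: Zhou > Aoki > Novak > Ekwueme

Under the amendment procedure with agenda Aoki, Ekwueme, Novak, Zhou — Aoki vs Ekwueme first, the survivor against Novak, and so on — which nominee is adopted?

Round 1: Aoki vs Ekwueme — 9–16, Ekwueme advances.
Round 2: Ekwueme vs Novak — 9–16, Novak advances.
Round 3: Novak vs Zhou — 19–6, Novak advances.
The agenda winner is Novak.

Novak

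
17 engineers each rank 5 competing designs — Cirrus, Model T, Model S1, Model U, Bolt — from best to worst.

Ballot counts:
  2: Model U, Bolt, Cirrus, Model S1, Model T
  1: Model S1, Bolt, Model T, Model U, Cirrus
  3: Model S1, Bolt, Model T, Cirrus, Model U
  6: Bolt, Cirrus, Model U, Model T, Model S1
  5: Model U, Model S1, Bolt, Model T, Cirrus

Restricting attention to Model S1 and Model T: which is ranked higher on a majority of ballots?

Model S1

Ballots ranking Model S1 above Model T: 2 + 1 + 3 + 5 = 11.
Ballots ranking Model T above Model S1: 17 − 11 = 6.
Model S1 wins the head-to-head 11–6.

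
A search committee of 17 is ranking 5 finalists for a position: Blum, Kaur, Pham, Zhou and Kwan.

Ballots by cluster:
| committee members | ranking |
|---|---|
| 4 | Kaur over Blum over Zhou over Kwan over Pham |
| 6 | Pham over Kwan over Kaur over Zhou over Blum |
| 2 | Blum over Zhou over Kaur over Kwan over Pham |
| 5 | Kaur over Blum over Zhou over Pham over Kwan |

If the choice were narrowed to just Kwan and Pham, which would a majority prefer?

Ballots ranking Kwan above Pham: 4 + 2 = 6.
Ballots ranking Pham above Kwan: 17 − 6 = 11.
Pham wins the head-to-head 11–6.

Pham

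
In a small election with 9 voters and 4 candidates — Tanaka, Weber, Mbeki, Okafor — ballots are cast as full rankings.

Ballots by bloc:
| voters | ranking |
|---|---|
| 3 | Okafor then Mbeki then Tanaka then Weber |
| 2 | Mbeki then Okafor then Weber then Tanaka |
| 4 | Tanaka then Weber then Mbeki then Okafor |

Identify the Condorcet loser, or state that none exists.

Head-to-head results (9 voters):
Tanaka vs Weber: Tanaka preferred on 3+4 = 7 ballots; Tanaka wins 7–2.
Tanaka vs Mbeki: Mbeki, 5–4.
Tanaka vs Okafor: 4 to 5, Okafor.
Weber–Mbeki: Mbeki 5–4.
Weber vs Okafor: 4 to 5, Okafor.
Mbeki–Okafor: Mbeki 6–3.
Weber is beaten in every head-to-head and is the Condorcet loser.

Weber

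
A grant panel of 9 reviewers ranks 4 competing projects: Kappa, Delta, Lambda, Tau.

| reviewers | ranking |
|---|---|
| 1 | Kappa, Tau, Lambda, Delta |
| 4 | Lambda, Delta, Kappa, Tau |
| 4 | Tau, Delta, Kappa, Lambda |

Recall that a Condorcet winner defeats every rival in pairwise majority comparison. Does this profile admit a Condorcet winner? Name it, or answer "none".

Head-to-head results (9 reviewers):
Kappa vs Delta: Kappa is ranked higher on 1 ballot, Delta on 8. Delta wins 8–1.
Kappa vs Lambda: Kappa is ranked higher on 1+4 = 5 ballots, Lambda on 4. Kappa wins 5–4.
Kappa vs Tau: Kappa preferred on 1+4 = 5 ballots; Kappa wins 5–4.
Delta vs Lambda: Delta preferred on 4 ballots; Lambda wins 5–4.
Delta vs Tau: Delta is ranked higher on 4 ballots, Tau on 5. Tau wins 5–4.
Lambda vs Tau: 4 for Lambda, 5 for Tau — Tau by 5–4.
Each project drops at least one matchup (Kappa loses to Delta; Delta loses to Lambda; Lambda loses to Kappa; Tau loses to Kappa); the cycle Kappa beats Lambda beats Delta beats Kappa rules out a Condorcet winner.

none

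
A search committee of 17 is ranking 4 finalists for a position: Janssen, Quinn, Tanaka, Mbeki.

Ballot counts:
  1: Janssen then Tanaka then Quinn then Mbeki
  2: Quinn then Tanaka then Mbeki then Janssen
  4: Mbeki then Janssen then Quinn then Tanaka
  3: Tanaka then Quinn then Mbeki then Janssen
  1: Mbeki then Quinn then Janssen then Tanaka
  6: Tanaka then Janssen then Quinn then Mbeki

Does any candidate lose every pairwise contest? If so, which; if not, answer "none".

none

Head-to-head results (17 committee members):
Janssen vs Quinn: 1+4+6 = 11 for Janssen, 6 for Quinn — Janssen by 11–6.
Janssen vs Tanaka: Janssen preferred on 1+4+1 = 6 ballots; Tanaka wins 11–6.
Janssen vs Mbeki: 1+6 = 7 for Janssen, 10 for Mbeki — Mbeki by 10–7.
Quinn vs Tanaka: Tanaka wins 10–7.
Quinn vs Mbeki: 12 to 5, Quinn.
Tanaka vs Mbeki: Tanaka, 12–5.
No candidate is winless: Janssen beats Quinn; Quinn beats Mbeki; Tanaka beats Janssen; Mbeki beats Janssen. There is no Condorcet loser.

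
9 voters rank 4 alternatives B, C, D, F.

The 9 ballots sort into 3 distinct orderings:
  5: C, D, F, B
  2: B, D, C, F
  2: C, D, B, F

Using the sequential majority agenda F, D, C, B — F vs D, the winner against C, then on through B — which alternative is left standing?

Round 1: F vs D — 0–9, D advances.
Round 2: D vs C — 2–7, C advances.
Round 3: C vs B — 7–2, C advances.
The agenda winner is C.

C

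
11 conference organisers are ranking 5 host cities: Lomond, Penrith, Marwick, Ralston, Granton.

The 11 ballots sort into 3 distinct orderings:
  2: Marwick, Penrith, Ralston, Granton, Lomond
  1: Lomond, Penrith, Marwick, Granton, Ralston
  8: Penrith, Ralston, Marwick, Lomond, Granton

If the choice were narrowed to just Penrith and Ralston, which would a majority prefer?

Ballots ranking Penrith above Ralston: 2 + 1 + 8 = 11.
Ballots ranking Ralston above Penrith: 11 − 11 = 0.
Penrith wins the head-to-head 11–0.

Penrith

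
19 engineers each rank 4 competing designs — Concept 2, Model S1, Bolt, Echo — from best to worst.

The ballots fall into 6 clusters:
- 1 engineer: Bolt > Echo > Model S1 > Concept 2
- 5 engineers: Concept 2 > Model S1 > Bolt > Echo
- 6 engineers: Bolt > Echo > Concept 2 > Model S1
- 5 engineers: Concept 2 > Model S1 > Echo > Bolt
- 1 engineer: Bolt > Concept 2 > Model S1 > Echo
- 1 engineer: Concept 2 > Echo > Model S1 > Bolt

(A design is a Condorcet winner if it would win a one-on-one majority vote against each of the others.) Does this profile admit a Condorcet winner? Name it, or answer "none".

Pairwise majorities:
Concept 2 vs Model S1: Concept 2 wins 18–1.
Concept 2 vs Bolt: Concept 2 wins 11–8.
Concept 2 vs Echo: Concept 2 wins 12–7.
Model S1–Bolt: Model S1 11–8.
Model S1 vs Echo: Model S1 wins 11–8.
Bolt–Echo: Bolt 13–6.
Concept 2 beats each of Model S1, Bolt, Echo — Concept 2 is the Condorcet winner.

Concept 2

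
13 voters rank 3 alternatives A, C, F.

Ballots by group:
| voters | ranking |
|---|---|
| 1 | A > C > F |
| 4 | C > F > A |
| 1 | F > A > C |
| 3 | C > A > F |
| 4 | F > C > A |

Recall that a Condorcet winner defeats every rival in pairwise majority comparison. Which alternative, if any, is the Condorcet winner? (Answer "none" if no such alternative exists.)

Head-to-head results (13 voters):
A–C: C 11–2.
A vs F: A preferred on 1+3 = 4 ballots; F wins 9–4.
C–F: C 8–5.
C defeats every rival head-to-head and is the Condorcet winner.

C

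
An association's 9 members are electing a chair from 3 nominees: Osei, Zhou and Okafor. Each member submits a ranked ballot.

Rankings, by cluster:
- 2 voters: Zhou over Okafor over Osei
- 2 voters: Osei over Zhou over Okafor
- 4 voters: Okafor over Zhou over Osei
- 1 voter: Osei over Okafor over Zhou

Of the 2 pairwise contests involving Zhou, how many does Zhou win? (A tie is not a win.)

Zhou against each rival (9 voters):
Zhou vs Osei: Zhou is ranked higher on 2+4 = 6 ballots, Osei on 3. Zhou wins 6–3.
Zhou vs Okafor: Okafor wins 5–4.
Zhou beats Osei; loses to Okafor — 1 pairwise win.

1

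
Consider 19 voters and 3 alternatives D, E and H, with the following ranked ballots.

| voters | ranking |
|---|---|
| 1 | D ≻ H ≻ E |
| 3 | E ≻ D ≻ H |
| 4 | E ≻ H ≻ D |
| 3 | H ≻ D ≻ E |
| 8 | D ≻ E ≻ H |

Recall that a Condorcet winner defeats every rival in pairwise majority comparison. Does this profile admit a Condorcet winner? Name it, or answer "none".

D

Pairwise majorities:
D vs E: 1+3+8 = 12 for D, 7 for E — D by 12–7.
D vs H: D is ranked higher on 1+3+8 = 12 ballots, H on 7. D wins 12–7.
E vs H: E is ranked higher on 3+4+8 = 15 ballots, H on 4. E wins 15–4.
D wins every pairwise contest, so D is the Condorcet winner.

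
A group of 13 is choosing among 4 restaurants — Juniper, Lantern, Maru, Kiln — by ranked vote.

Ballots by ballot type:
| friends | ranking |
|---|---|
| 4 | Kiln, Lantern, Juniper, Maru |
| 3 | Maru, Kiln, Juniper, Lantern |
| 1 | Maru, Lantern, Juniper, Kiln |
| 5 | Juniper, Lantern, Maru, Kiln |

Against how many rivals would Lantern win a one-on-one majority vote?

Lantern against each rival (13 friends):
Lantern vs Juniper: Juniper, 8–5.
Lantern vs Maru: 9 to 4, Lantern.
Lantern vs Kiln: Kiln wins 7–6.
Lantern beats Maru; loses to Juniper, Kiln — 1 pairwise win.

1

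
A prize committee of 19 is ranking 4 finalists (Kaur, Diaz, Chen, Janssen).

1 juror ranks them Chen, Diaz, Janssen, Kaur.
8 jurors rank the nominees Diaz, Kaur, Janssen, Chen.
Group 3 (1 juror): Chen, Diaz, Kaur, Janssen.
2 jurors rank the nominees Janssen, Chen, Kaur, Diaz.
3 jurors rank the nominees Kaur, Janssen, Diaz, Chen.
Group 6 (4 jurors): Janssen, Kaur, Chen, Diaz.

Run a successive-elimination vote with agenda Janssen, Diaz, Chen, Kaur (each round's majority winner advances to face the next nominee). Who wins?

Round 1: Janssen vs Diaz — 9–10, Diaz advances.
Round 2: Diaz vs Chen — 11–8, Diaz advances.
Round 3: Diaz vs Kaur — 10–9, Diaz advances.
Diaz survives the agenda.

Diaz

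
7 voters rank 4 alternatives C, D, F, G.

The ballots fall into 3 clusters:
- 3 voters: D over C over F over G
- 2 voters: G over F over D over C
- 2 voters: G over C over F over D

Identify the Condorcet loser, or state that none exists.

none

Pairwise majorities:
C vs D: 2 for C, 5 for D — D by 5–2.
C vs F: 5 to 2, C.
C vs G: C is ranked higher on 3 ballots, G on 4. G wins 4–3.
D vs F: F wins 4–3.
D vs G: D preferred on 3 ballots; G wins 4–3.
F vs G: G, 4–3.
No alternative is winless: C beats F; D beats C; F beats D; G beats C. There is no Condorcet loser.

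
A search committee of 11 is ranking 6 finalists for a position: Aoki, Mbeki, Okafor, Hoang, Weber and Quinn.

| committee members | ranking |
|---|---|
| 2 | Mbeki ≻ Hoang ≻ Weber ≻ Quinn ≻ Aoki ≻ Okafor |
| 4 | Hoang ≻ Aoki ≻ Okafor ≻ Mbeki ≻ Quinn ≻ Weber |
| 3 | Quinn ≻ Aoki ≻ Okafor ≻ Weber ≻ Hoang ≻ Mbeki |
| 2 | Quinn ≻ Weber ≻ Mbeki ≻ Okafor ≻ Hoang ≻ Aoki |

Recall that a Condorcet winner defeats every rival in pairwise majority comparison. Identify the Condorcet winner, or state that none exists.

Hoang

Pairwise majorities:
Aoki vs Mbeki: 4+3 = 7 for Aoki, 4 for Mbeki — Aoki by 7–4.
Aoki vs Okafor: Aoki wins 9–2.
Aoki vs Hoang: Aoki is ranked higher on 3 ballots, Hoang on 8. Hoang wins 8–3.
Aoki vs Weber: Aoki is ranked higher on 4+3 = 7 ballots, Weber on 4. Aoki wins 7–4.
Aoki vs Quinn: Quinn wins 7–4.
Mbeki vs Okafor: Okafor, 7–4.
Mbeki vs Hoang: Hoang wins 7–4.
Mbeki–Weber: Mbeki 6–5.
Mbeki vs Quinn: 6 to 5, Mbeki.
Okafor vs Hoang: Hoang, 6–5.
Okafor vs Weber: Okafor is ranked higher on 4+3 = 7 ballots, Weber on 4. Okafor wins 7–4.
Okafor–Quinn: Quinn 7–4.
Hoang vs Weber: 6 to 5, Hoang.
Hoang vs Quinn: Hoang is ranked higher on 2+4 = 6 ballots, Quinn on 5. Hoang wins 6–5.
Weber–Quinn: Quinn 9–2.
Hoang defeats every rival head-to-head and is the Condorcet winner.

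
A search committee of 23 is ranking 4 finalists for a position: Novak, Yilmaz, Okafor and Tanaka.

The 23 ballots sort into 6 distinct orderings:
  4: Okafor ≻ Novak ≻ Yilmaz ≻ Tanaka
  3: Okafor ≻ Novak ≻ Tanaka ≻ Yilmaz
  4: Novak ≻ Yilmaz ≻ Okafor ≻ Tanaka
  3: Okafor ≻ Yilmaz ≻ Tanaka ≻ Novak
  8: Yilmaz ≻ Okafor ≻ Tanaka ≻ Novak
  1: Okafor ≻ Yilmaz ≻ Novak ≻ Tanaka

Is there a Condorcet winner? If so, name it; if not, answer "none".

Head-to-head results (23 committee members):
Novak vs Yilmaz: Yilmaz, 12–11.
Novak vs Okafor: Okafor wins 19–4.
Novak vs Tanaka: Novak, 12–11.
Yilmaz–Okafor: Yilmaz 12–11.
Yilmaz vs Tanaka: Yilmaz, 20–3.
Okafor vs Tanaka: Okafor wins 23–0.
Only Yilmaz has no losses; Yilmaz is the Condorcet winner.

Yilmaz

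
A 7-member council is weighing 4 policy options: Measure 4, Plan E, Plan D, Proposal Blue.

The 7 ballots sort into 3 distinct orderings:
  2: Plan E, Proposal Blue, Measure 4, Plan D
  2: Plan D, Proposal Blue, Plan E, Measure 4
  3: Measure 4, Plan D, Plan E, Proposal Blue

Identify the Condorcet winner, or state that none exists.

Head-to-head results (7 council members):
Measure 4 vs Plan E: Measure 4 preferred on 3 ballots; Plan E wins 4–3.
Measure 4 vs Plan D: 2+3 = 5 for Measure 4, 2 for Plan D — Measure 4 by 5–2.
Measure 4 vs Proposal Blue: 3 for Measure 4, 4 for Proposal Blue — Proposal Blue by 4–3.
Plan E vs Plan D: Plan E preferred on 2 ballots; Plan D wins 5–2.
Plan E vs Proposal Blue: 5 to 2, Plan E.
Plan D vs Proposal Blue: 2+3 = 5 for Plan D, 2 for Proposal Blue — Plan D by 5–2.
Each option drops at least one matchup (Measure 4 loses to Plan E; Plan E loses to Plan D; Plan D loses to Measure 4; Proposal Blue loses to Plan E); the cycle Measure 4 beats Plan D beats Plan E beats Measure 4 rules out a Condorcet winner.

none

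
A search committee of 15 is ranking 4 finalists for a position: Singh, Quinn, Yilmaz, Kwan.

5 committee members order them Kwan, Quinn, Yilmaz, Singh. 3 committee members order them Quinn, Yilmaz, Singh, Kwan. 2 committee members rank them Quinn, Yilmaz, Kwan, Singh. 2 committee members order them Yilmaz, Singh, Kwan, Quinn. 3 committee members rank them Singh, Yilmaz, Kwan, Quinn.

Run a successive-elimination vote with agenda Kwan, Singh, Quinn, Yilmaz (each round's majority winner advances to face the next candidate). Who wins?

Quinn

Round 1: Kwan vs Singh — 7–8, Singh advances.
Round 2: Singh vs Quinn — 5–10, Quinn advances.
Round 3: Quinn vs Yilmaz — 10–5, Quinn advances.
Quinn survives the agenda.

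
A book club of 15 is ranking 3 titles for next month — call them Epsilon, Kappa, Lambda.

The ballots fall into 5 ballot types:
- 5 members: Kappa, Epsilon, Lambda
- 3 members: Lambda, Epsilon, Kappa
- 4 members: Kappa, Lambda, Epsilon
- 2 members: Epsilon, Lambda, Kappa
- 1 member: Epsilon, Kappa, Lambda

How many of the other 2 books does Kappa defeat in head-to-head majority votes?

2

Kappa against each rival (15 members):
Kappa vs Epsilon: Kappa, 9–6.
Kappa vs Lambda: 10 to 5, Kappa.
Kappa beats Epsilon, Lambda — 2 pairwise wins.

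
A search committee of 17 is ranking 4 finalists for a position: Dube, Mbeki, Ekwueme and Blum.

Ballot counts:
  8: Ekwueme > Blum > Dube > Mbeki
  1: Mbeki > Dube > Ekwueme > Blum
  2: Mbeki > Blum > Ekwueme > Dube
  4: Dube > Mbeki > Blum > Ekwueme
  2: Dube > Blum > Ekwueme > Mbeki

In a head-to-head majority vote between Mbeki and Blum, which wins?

Blum

Ballots ranking Mbeki above Blum: 1 + 2 + 4 = 7.
Ballots ranking Blum above Mbeki: 17 − 7 = 10.
Blum wins the head-to-head 10–7.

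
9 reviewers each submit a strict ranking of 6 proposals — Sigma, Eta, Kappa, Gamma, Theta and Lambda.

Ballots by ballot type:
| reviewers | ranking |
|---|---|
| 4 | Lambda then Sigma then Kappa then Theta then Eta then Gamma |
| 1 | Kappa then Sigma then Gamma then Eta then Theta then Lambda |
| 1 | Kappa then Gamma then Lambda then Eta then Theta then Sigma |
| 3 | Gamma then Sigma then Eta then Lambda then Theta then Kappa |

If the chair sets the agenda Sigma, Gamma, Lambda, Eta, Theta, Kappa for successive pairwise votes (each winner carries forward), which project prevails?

Lambda

Round 1: Sigma vs Gamma — 5–4, Sigma advances.
Round 2: Sigma vs Lambda — 4–5, Lambda advances.
Round 3: Lambda vs Eta — 5–4, Lambda advances.
Round 4: Lambda vs Theta — 8–1, Lambda advances.
Round 5: Lambda vs Kappa — 7–2, Lambda advances.
Lambda survives the agenda.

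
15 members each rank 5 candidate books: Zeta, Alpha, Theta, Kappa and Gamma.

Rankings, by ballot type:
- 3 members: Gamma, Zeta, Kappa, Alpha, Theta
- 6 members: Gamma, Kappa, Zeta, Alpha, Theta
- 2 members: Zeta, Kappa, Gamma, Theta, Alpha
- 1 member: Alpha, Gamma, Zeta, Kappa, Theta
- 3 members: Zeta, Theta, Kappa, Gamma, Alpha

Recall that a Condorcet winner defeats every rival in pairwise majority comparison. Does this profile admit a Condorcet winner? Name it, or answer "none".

Check each pair by majority over 15 ballots:
Zeta vs Alpha: Zeta preferred on 3+6+2+3 = 14 ballots; Zeta wins 14–1.
Zeta vs Theta: Zeta is ranked higher on 3+6+2+1+3 = 15 ballots, Theta on 0. Zeta wins 15–0.
Zeta vs Kappa: Zeta preferred on 3+2+1+3 = 9 ballots; Zeta wins 9–6.
Zeta vs Gamma: 5 to 10, Gamma.
Alpha vs Theta: 3+6+1 = 10 for Alpha, 5 for Theta — Alpha by 10–5.
Alpha vs Kappa: 1 to 14, Kappa.
Alpha vs Gamma: 1 to 14, Gamma.
Theta vs Kappa: 3 to 12, Kappa.
Theta vs Gamma: 3 for Theta, 12 for Gamma — Gamma by 12–3.
Kappa vs Gamma: Kappa is ranked higher on 2+3 = 5 ballots, Gamma on 10. Gamma wins 10–5.
Gamma defeats every rival head-to-head and is the Condorcet winner.

Gamma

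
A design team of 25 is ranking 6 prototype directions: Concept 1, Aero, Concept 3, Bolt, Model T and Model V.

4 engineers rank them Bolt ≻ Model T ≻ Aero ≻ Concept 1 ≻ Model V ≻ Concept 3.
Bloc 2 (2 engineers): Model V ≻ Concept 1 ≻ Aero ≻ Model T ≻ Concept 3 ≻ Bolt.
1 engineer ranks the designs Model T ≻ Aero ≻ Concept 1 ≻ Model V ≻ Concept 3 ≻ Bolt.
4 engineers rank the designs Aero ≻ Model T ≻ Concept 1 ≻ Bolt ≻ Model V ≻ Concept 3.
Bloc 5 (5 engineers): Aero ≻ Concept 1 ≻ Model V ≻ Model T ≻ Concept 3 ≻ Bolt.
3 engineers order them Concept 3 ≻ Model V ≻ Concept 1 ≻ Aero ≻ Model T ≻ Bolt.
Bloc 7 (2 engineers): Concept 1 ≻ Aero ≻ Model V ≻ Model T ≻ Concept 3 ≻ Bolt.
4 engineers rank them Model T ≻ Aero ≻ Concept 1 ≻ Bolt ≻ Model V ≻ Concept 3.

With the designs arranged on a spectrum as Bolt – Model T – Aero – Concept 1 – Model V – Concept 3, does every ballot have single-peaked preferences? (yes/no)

yes

Axis positions: Bolt=1, Model T=2, Aero=3, Concept 1=4, Model V=5, Concept 3=6.
Bloc 1 (peak Bolt at position 1): ranking walks positions 1-2-3-4-5-6, expanding outward from the peak — single-peaked.
Bloc 2 (peak Model V at position 5): ranking walks positions 5-4-3-2-6-1, expanding outward from the peak — single-peaked.
Bloc 3 (peak Model T at position 2): ranking walks positions 2-3-4-5-6-1, expanding outward from the peak — single-peaked.
Bloc 4 (peak Aero at position 3): ranking walks positions 3-2-4-1-5-6, expanding outward from the peak — single-peaked.
Bloc 5 (peak Aero at position 3): ranking walks positions 3-4-5-2-6-1, expanding outward from the peak — single-peaked.
Bloc 6 (peak Concept 3 at position 6): ranking walks positions 6-5-4-3-2-1, expanding outward from the peak — single-peaked.
Bloc 7 (peak Concept 1 at position 4): ranking walks positions 4-3-5-2-6-1, expanding outward from the peak — single-peaked.
Bloc 8 (peak Model T at position 2): ranking walks positions 2-3-4-1-5-6, expanding outward from the peak — single-peaked.
Every ranking is single-peaked on this axis.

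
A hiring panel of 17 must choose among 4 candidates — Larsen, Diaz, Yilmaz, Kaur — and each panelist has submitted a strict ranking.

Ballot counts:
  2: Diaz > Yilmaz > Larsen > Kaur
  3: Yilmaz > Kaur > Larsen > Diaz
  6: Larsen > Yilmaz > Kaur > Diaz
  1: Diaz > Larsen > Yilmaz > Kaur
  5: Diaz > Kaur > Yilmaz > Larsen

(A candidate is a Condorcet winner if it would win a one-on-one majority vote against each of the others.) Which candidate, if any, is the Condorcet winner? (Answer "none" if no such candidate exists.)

Check each pair by majority over 17 ballots:
Larsen vs Diaz: Larsen preferred on 3+6 = 9 ballots; Larsen wins 9–8.
Larsen vs Yilmaz: Larsen preferred on 6+1 = 7 ballots; Yilmaz wins 10–7.
Larsen vs Kaur: Larsen is ranked higher on 2+6+1 = 9 ballots, Kaur on 8. Larsen wins 9–8.
Diaz vs Yilmaz: Diaz preferred on 2+1+5 = 8 ballots; Yilmaz wins 9–8.
Diaz vs Kaur: 8 to 9, Kaur.
Yilmaz vs Kaur: Yilmaz is ranked higher on 2+3+6+1 = 12 ballots, Kaur on 5. Yilmaz wins 12–5.
Yilmaz defeats every rival head-to-head and is the Condorcet winner.

Yilmaz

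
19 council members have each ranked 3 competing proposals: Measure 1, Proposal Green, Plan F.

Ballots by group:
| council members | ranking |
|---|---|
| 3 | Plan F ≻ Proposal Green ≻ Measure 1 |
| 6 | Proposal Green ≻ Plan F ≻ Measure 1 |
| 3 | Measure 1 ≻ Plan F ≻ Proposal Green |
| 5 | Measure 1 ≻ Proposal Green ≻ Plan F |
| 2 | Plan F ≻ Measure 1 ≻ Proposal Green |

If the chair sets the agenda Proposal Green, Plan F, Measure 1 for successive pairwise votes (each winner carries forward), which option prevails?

Round 1: Proposal Green vs Plan F — 11–8, Proposal Green advances.
Round 2: Proposal Green vs Measure 1 — 9–10, Measure 1 advances.
Measure 1 survives the agenda.

Measure 1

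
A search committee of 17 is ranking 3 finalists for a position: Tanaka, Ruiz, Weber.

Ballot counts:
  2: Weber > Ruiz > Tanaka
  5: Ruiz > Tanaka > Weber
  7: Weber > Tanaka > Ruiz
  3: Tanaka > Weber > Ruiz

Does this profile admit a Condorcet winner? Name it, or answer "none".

Check each pair by majority over 17 ballots:
Tanaka vs Ruiz: Tanaka, 10–7.
Tanaka vs Weber: Weber, 9–8.
Ruiz vs Weber: Weber, 12–5.
Weber defeats every rival head-to-head and is the Condorcet winner.

Weber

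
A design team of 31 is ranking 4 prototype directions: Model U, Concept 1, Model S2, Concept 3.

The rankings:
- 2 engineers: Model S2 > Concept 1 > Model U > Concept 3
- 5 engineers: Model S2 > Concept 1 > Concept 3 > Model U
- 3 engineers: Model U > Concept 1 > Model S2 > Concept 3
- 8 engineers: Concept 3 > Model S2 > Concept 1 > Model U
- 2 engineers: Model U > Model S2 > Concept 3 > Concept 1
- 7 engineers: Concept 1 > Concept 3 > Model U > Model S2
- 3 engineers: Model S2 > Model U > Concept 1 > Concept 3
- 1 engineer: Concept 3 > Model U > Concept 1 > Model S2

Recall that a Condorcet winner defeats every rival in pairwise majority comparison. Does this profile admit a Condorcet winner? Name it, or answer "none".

none

Check each pair by majority over 31 ballots:
Model U vs Concept 1: 3+2+3+1 = 9 for Model U, 22 for Concept 1 — Concept 1 by 22–9.
Model U vs Model S2: 3+2+7+1 = 13 for Model U, 18 for Model S2 — Model S2 by 18–13.
Model U vs Concept 3: Model U preferred on 2+3+2+3 = 10 ballots; Concept 3 wins 21–10.
Concept 1 vs Model S2: 11 to 20, Model S2.
Concept 1 vs Concept 3: 2+5+3+7+3 = 20 for Concept 1, 11 for Concept 3 — Concept 1 by 20–11.
Model S2 vs Concept 3: 15 to 16, Concept 3.
No design is unbeaten: Model U loses to Concept 1; Concept 1 loses to Model S2; Model S2 loses to Concept 3; Concept 3 loses to Concept 1. In particular Concept 1 → Concept 3 → Model S2 → Concept 1 is a majority cycle — no Condorcet winner exists.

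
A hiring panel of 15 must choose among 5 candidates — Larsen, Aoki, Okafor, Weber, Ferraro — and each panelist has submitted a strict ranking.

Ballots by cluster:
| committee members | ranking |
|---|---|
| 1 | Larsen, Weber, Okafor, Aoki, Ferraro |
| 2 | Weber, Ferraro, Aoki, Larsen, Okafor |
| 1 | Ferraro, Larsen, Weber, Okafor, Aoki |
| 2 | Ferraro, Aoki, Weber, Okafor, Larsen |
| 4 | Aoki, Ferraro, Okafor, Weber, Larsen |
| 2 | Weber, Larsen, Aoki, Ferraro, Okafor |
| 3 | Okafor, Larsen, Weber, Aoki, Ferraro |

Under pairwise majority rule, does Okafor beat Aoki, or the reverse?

Aoki

Ballots ranking Okafor above Aoki: 1 + 1 + 3 = 5.
Ballots ranking Aoki above Okafor: 15 − 5 = 10.
Aoki wins the head-to-head 10–5.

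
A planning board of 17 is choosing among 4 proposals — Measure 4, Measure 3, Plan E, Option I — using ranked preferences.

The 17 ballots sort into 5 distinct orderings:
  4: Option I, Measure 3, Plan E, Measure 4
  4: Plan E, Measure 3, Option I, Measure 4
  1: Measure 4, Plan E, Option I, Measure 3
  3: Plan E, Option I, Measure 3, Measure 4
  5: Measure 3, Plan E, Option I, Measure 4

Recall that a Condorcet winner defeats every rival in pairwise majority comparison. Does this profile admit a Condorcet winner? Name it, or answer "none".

Pairwise majorities:
Measure 4 vs Measure 3: Measure 3 wins 16–1.
Measure 4 vs Plan E: Plan E wins 16–1.
Measure 4 vs Option I: Option I, 16–1.
Measure 3–Plan E: Measure 3 9–8.
Measure 3 vs Option I: Measure 3, 9–8.
Plan E vs Option I: Plan E, 13–4.
Measure 3 beats each of Measure 4, Plan E, Option I — Measure 3 is the Condorcet winner.

Measure 3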